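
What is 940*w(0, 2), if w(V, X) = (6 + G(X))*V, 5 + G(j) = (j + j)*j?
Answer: 0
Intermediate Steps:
G(j) = -5 + 2*j² (G(j) = -5 + (j + j)*j = -5 + (2*j)*j = -5 + 2*j²)
w(V, X) = V*(1 + 2*X²) (w(V, X) = (6 + (-5 + 2*X²))*V = (1 + 2*X²)*V = V*(1 + 2*X²))
940*w(0, 2) = 940*(0*(1 + 2*2²)) = 940*(0*(1 + 2*4)) = 940*(0*(1 + 8)) = 940*(0*9) = 940*0 = 0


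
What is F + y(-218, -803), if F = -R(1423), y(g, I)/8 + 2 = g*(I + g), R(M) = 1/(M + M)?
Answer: 5067610367/2846 ≈ 1.7806e+6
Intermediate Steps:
R(M) = 1/(2*M)
y(g, I) = -16 + 8*g*(I + g) (y(g, I) = -16 + 8*(g*(I + g)) = -16 + 8*g*(I + g))
F = -1/2846 (F = -1/(2*1423) = -1*1/2846 = -1/2846 ≈ -0.00035137)
F + y(-218, -803) = -1/2846 + (-16 + 8*(-218)**2 + 8*(-803)*(-218)) = -1/2846 + (-16 + 8*47524 + 1400432) = -1/2846 + (-16 + 380192 + 1400432) = -1/2846 + 1780608 = 5067610367/2846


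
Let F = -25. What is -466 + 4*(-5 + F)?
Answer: -586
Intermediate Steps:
-466 + 4*(-5 + F) = -466 + 4*(-5 - 25) = -466 + 4*(-30) = -466 - 120 = -586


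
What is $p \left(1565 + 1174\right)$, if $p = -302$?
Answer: $-827178$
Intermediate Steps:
$p \left(1565 + 1174\right) = - 302 \left(1565 + 1174\right) = \left(-302\right) 2739 = -827178$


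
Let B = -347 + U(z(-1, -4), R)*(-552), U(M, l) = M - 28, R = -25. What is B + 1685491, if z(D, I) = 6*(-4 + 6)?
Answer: 1693976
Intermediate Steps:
z(D, I) = 12 (z(D, I) = 6*2 = 12)
U(M, l) = -28 + M
B = 8485 (B = -347 + (-28 + 12)*(-552) = -347 - 16*(-552) = -347 + 8832 = 8485)
B + 1685491 = 8485 + 1685491 = 1693976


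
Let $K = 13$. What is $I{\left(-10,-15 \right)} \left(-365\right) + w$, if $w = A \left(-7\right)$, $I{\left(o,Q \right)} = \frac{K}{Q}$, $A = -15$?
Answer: $\frac{1264}{3} \approx 421.33$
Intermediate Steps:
$I{\left(o,Q \right)} = \frac{13}{Q}$
$w = 105$ ($w = \left(-15\right) \left(-7\right) = 105$)
$I{\left(-10,-15 \right)} \left(-365\right) + w = \frac{13}{-15} \left(-365\right) + 105 = 13 \left(- \frac{1}{15}\right) \left(-365\right) + 105 = \left(- \frac{13}{15}\right) \left(-365\right) + 105 = \frac{949}{3} + 105 = \frac{1264}{3}$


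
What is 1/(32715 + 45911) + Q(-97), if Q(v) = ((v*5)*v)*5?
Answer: 18494800851/78626 ≈ 2.3523e+5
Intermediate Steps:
Q(v) = 25*v² (Q(v) = ((5*v)*v)*5 = (5*v²)*5 = 25*v²)
1/(32715 + 45911) + Q(-97) = 1/(32715 + 45911) + 25*(-97)² = 1/78626 + 25*9409 = 1/78626 + 235225 = 18494800851/78626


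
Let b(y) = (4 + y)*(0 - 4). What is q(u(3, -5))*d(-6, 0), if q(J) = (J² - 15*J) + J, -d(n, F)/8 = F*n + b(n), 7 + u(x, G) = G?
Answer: -19968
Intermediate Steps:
u(x, G) = -7 + G
b(y) = -16 - 4*y (b(y) = (4 + y)*(-4) = -16 - 4*y)
d(n, F) = 128 + 32*n - 8*F*n (d(n, F) = -8*(F*n + (-16 - 4*n)) = -8*(-16 - 4*n + F*n) = 128 + 32*n - 8*F*n)
q(J) = J² - 14*J
q(u(3, -5))*d(-6, 0) = ((-7 - 5)*(-14 + (-7 - 5)))*(128 + 32*(-6) - 8*0*(-6)) = (-12*(-14 - 12))*(128 - 192 + 0) = -12*(-26)*(-64) = 312*(-64) = -19968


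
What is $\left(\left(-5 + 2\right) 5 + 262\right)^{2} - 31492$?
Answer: $29517$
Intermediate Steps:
$\left(\left(-5 + 2\right) 5 + 262\right)^{2} - 31492 = \left(\left(-3\right) 5 + 262\right)^{2} - 31492 = \left(-15 + 262\right)^{2} - 31492 = 247^{2} - 31492 = 61009 - 31492 = 29517$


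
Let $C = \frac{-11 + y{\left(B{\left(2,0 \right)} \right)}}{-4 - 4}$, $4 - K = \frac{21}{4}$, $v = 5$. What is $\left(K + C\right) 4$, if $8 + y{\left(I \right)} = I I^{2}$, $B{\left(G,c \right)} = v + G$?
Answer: $-167$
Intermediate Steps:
$K = - \frac{5}{4}$ ($K = 4 - \frac{21}{4} = - \frac{5}{4} \approx -1.25$)
$B{\left(G,c \right)} = 5 + G$
$y{\left(I \right)} = -8 + I^{3}$ ($y{\left(I \right)} = -8 + I I^{2} = -8 + I^{3}$)
$C = - \frac{81}{2}$ ($C = \frac{-11 - \left(8 - \left(5 + 2\right)^{3}\right)}{-4 - 4} = \frac{-11 - \left(8 - 7^{3}\right)}{-8} = \left(-11 + \left(-8 + 343\right)\right) \left(- \frac{1}{8}\right) = \left(-11 + 335\right) \left(- \frac{1}{8}\right) = 324 \left(- \frac{1}{8}\right) = - \frac{81}{2} \approx -40.5$)
$\left(K + C\right) 4 = \left(- \frac{5}{4} - \frac{81}{2}\right) 4 = \left(- \frac{167}{4}\right) 4 = -167$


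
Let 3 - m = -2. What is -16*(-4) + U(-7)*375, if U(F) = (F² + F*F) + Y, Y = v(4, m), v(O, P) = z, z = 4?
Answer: 38314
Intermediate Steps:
m = 5 (m = 3 - 1*(-2) = 3 + 2 = 5)
v(O, P) = 4
Y = 4
U(F) = 4 + 2*F² (U(F) = (F² + F*F) + 4 = (F² + F²) + 4 = 2*F² + 4 = 4 + 2*F²)
-16*(-4) + U(-7)*375 = -16*(-4) + (4 + 2*(-7)²)*375 = 64 + (4 + 2*49)*375 = 64 + (4 + 98)*375 = 64 + 102*375 = 64 + 38250 = 38314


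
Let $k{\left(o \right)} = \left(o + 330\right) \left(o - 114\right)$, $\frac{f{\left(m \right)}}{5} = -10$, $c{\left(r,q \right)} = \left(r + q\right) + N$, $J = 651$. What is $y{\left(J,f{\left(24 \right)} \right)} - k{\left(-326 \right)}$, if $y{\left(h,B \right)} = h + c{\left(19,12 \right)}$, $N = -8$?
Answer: $2434$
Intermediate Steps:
$c{\left(r,q \right)} = -8 + q + r$ ($c{\left(r,q \right)} = \left(r + q\right) - 8 = \left(q + r\right) - 8 = -8 + q + r$)
$f{\left(m \right)} = -50$ ($f{\left(m \right)} = 5 \left(-10\right) = -50$)
$y{\left(h,B \right)} = 23 + h$ ($y{\left(h,B \right)} = h + \left(-8 + 12 + 19\right) = h + 23 = 23 + h$)
$k{\left(o \right)} = \left(-114 + o\right) \left(330 + o\right)$ ($k{\left(o \right)} = \left(330 + o\right) \left(-114 + o\right) = \left(-114 + o\right) \left(330 + o\right)$)
$y{\left(J,f{\left(24 \right)} \right)} - k{\left(-326 \right)} = \left(23 + 651\right) - \left(-37620 + \left(-326\right)^{2} + 216 \left(-326\right)\right) = 674 - \left(-37620 + 106276 - 70416\right) = 674 - -1760 = 674 + 1760 = 2434$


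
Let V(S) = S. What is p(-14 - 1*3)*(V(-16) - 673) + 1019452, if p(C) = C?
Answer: 1031165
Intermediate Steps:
p(-14 - 1*3)*(V(-16) - 673) + 1019452 = (-14 - 1*3)*(-16 - 673) + 1019452 = (-14 - 3)*(-689) + 1019452 = -17*(-689) + 1019452 = 11713 + 1019452 = 1031165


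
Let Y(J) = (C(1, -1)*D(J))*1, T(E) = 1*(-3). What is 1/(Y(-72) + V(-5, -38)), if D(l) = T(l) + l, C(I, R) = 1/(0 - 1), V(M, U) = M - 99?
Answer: -1/29 ≈ -0.034483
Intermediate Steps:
V(M, U) = -99 + M
T(E) = -3
C(I, R) = -1 (C(I, R) = 1/(-1) = -1)
D(l) = -3 + l
Y(J) = 3 - J (Y(J) = -(-3 + J)*1 = (3 - J)*1 = 3 - J)
1/(Y(-72) + V(-5, -38)) = 1/((3 - 1*(-72)) + (-99 - 5)) = 1/((3 + 72) - 104) = 1/(75 - 104) = 1/(-29) = -1/29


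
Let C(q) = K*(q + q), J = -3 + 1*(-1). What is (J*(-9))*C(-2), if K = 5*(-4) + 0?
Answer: 2880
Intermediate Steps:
K = -20 (K = -20 + 0 = -20)
J = -4 (J = -3 - 1 = -4)
C(q) = -40*q (C(q) = -20*(q + q) = -40*q)
(J*(-9))*C(-2) = (-4*(-9))*(-40*(-2)) = 36*80 = 2880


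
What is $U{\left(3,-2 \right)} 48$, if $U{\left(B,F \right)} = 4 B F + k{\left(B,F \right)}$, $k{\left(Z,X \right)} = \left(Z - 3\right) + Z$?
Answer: $-1008$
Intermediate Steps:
$k{\left(Z,X \right)} = -3 + 2 Z$ ($k{\left(Z,X \right)} = \left(-3 + Z\right) + Z = -3 + 2 Z$)
$U{\left(B,F \right)} = -3 + 2 B + 4 B F$ ($U{\left(B,F \right)} = 4 B F + \left(-3 + 2 B\right) = -3 + 2 B + 4 B F$)
$U{\left(3,-2 \right)} 48 = \left(-3 + 2 \cdot 3 + 4 \cdot 3 \left(-2\right)\right) 48 = \left(-3 + 6 - 24\right) 48 = \left(-21\right) 48 = -1008$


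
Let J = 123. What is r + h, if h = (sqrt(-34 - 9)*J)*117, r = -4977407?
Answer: -4977407 + 14391*I*sqrt(43) ≈ -4.9774e+6 + 94368.0*I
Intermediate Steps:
h = 14391*I*sqrt(43) (h = (sqrt(-34 - 9)*123)*117 = (sqrt(-43)*123)*117 = ((I*sqrt(43))*123)*117 = (123*I*sqrt(43))*117 = 14391*I*sqrt(43) ≈ 94368.0*I)
r + h = -4977407 + 14391*I*sqrt(43)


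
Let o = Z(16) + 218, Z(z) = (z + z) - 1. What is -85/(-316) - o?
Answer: -78599/316 ≈ -248.73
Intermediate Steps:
Z(z) = -1 + 2*z (Z(z) = 2*z - 1 = -1 + 2*z)
o = 249 (o = (-1 + 2*16) + 218 = (-1 + 32) + 218 = 31 + 218 = 249)
-85/(-316) - o = -85/(-316) - 1*249 = -85*(-1/316) - 249 = 85/316 - 249 = -78599/316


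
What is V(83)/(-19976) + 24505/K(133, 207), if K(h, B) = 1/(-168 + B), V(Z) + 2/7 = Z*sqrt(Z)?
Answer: 66818371621/69916 - 83*sqrt(83)/19976 ≈ 9.5570e+5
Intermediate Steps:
V(Z) = -2/7 + Z**(3/2) (V(Z) = -2/7 + Z*sqrt(Z) = -2/7 + Z**(3/2))
V(83)/(-19976) + 24505/K(133, 207) = (-2/7 + 83**(3/2))/(-19976) + 24505/(1/(-168 + 207)) = (-2/7 + 83*sqrt(83))*(-1/19976) + 24505/(1/39) = (1/69916 - 83*sqrt(83)/19976) + 24505/(1/39) = (1/69916 - 83*sqrt(83)/19976) + 24505*39 = (1/69916 - 83*sqrt(83)/19976) + 955695 = 66818371621/69916 - 83*sqrt(83)/19976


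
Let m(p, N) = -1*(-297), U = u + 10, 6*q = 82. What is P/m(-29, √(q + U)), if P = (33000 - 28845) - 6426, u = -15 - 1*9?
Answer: -757/99 ≈ -7.6465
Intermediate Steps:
u = -24 (u = -15 - 9 = -24)
q = 41/3 (q = (⅙)*82 = 41/3 ≈ 13.667)
U = -14 (U = -24 + 10 = -14)
m(p, N) = 297
P = -2271 (P = 4155 - 6426 = -2271)
P/m(-29, √(q + U)) = -2271/297 = -2271*1/297 = -757/99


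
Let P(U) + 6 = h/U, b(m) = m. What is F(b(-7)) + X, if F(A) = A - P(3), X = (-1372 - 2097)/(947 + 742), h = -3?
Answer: -3469/1689 ≈ -2.0539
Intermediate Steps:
P(U) = -6 - 3/U
X = -3469/1689 ≈ -2.0539
F(A) = 7 + A (F(A) = A - (-6 - 3/3) = A - (-6 - 3*⅓) = A - (-6 - 1) = A - 1*(-7) = A + 7 = 7 + A)
F(b(-7)) + X = (7 - 7) - 3469/1689 = 0 - 3469/1689 = -3469/1689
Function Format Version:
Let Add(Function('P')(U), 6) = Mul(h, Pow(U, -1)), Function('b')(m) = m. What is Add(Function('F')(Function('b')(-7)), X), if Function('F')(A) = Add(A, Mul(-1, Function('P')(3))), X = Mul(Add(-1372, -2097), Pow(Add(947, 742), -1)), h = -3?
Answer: Rational(-3469, 1689) ≈ -2.0539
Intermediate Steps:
Function('P')(U) = Add(-6, Mul(-3, Pow(U, -1)))
X = Rational(-3469, 1689) (X = Mul(-3469, Pow(1689, -1)) = Mul(-3469, Rational(1, 1689)) = Rational(-3469, 1689) ≈ -2.0539)
Function('F')(A) = Add(7, A) (Function('F')(A) = Add(A, Mul(-1, Add(-6, Mul(-3, Pow(3, -1))))) = Add(A, Mul(-1, Add(-6, Mul(-3, Rational(1, 3))))) = Add(A, Mul(-1, Add(-6, -1))) = Add(A, Mul(-1, -7)) = Add(A, 7) = Add(7, A))
Add(Function('F')(Function('b')(-7)), X) = Add(Add(7, -7), Rational(-3469, 1689)) = Add(0, Rational(-3469, 1689)) = Rational(-3469, 1689)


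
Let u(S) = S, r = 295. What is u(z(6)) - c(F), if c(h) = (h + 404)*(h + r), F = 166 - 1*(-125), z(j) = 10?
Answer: -407260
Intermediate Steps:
F = 291 (F = 166 + 125 = 291)
c(h) = (295 + h)*(404 + h) (c(h) = (h + 404)*(h + 295) = (404 + h)*(295 + h) = (295 + h)*(404 + h))
u(z(6)) - c(F) = 10 - (119180 + 291² + 699*291) = 10 - (119180 + 84681 + 203409) = 10 - 1*407270 = 10 - 407270 = -407260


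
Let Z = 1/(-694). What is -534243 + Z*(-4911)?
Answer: -370759731/694 ≈ -5.3424e+5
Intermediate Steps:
Z = -1/694 ≈ -0.0014409
-534243 + Z*(-4911) = -534243 - 1/694*(-4911) = -534243 + 4911/694 = -370759731/694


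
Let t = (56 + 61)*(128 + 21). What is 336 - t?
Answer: -17097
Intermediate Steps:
t = 17433 (t = 117*149 = 17433)
336 - t = 336 - 1*17433 = 336 - 17433 = -17097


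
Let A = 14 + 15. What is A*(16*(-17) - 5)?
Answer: -8033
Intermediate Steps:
A = 29
A*(16*(-17) - 5) = 29*(16*(-17) - 5) = 29*(-272 - 5) = 29*(-277) = -8033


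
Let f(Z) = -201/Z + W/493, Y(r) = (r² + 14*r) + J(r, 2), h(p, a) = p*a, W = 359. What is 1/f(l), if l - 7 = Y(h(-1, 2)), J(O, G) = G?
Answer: 2465/34826 ≈ 0.070780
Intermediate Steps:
h(p, a) = a*p
Y(r) = 2 + r² + 14*r (Y(r) = (r² + 14*r) + 2 = 2 + r² + 14*r)
l = -15 (l = 7 + (2 + (2*(-1))² + 14*(2*(-1))) = 7 + (2 + (-2)² + 14*(-2)) = 7 + (2 + 4 - 28) = 7 - 22 = -15)
f(Z) = 359/493 - 201/Z (f(Z) = -201/Z + 359/493 = 359/493 - 201/Z)
1/f(l) = 1/(359/493 - 201/(-15)) = 1/(359/493 - 201*(-1/15)) = 1/(359/493 + 67/5) = 1/(34826/2465) = 2465/34826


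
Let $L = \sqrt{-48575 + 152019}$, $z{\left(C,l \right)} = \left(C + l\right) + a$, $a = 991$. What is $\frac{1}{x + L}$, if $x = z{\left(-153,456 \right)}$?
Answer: $\frac{647}{785496} - \frac{\sqrt{25861}}{785496} \approx 0.00061896$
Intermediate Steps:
$z{\left(C,l \right)} = 991 + C + l$ ($z{\left(C,l \right)} = \left(C + l\right) + 991 = 991 + C + l$)
$L = 2 \sqrt{25861}$ ($L = \sqrt{103444} = 2 \sqrt{25861} \approx 321.63$)
$x = 1294$ ($x = 991 - 153 + 456 = 1294$)
$\frac{1}{x + L} = \frac{1}{1294 + 2 \sqrt{25861}}$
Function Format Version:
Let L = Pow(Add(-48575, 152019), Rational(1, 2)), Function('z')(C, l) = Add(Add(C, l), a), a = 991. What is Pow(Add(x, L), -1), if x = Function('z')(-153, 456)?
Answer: Add(Rational(647, 785496), Mul(Rational(-1, 785496), Pow(25861, Rational(1, 2)))) ≈ 0.00061896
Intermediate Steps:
Function('z')(C, l) = Add(991, C, l) (Function('z')(C, l) = Add(Add(C, l), 991) = Add(991, C, l))
L = Mul(2, Pow(25861, Rational(1, 2))) (L = Pow(103444, Rational(1, 2)) = Mul(2, Pow(25861, Rational(1, 2))) ≈ 321.63)
x = 1294 (x = Add(991, -153, 456) = 1294)
Pow(Add(x, L), -1) = Pow(Add(1294, Mul(2, Pow(25861, Rational(1, 2)))), -1)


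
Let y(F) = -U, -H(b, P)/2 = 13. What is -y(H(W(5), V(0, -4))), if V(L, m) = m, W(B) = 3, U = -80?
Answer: -80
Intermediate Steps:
H(b, P) = -26 (H(b, P) = -2*13 = -26)
y(F) = 80 (y(F) = -1*(-80) = 80)
-y(H(W(5), V(0, -4))) = -1*80 = -80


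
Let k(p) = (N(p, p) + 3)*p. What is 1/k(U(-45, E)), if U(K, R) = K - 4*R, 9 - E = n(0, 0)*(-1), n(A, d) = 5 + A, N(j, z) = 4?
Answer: -1/707 ≈ -0.0014144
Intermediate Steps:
E = 14 (E = 9 - (5 + 0)*(-1) = 9 - 5*(-1) = 9 - 1*(-5) = 9 + 5 = 14)
k(p) = 7*p (k(p) = (4 + 3)*p = 7*p)
1/k(U(-45, E)) = 1/(7*(-45 - 4*14)) = 1/(7*(-45 - 56)) = 1/(7*(-101)) = 1/(-707) = -1/707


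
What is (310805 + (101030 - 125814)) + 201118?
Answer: 487139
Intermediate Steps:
(310805 + (101030 - 125814)) + 201118 = (310805 - 24784) + 201118 = 286021 + 201118 = 487139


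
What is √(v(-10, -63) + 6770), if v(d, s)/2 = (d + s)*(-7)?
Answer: 4*√487 ≈ 88.272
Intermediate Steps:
v(d, s) = -14*d - 14*s (v(d, s) = 2*((d + s)*(-7)) = 2*(-7*d - 7*s) = -14*d - 14*s)
√(v(-10, -63) + 6770) = √((-14*(-10) - 14*(-63)) + 6770) = √((140 + 882) + 6770) = √(1022 + 6770) = √7792 = 4*√487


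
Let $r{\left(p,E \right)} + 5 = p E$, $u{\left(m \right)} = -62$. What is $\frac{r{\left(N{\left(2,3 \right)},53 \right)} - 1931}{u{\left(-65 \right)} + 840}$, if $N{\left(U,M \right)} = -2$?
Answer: $- \frac{1021}{389} \approx -2.6247$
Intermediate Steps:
$r{\left(p,E \right)} = -5 + E p$ ($r{\left(p,E \right)} = -5 + p E = -5 + E p$)
$\frac{r{\left(N{\left(2,3 \right)},53 \right)} - 1931}{u{\left(-65 \right)} + 840} = \frac{\left(-5 + 53 \left(-2\right)\right) - 1931}{-62 + 840} = \frac{\left(-5 - 106\right) - 1931}{778} = \left(-111 - 1931\right) \frac{1}{778} = \left(-2042\right) \frac{1}{778} = - \frac{1021}{389}$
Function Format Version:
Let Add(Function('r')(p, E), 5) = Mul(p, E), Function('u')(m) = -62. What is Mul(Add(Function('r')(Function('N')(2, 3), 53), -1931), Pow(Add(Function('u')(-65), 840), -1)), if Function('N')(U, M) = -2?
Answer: Rational(-1021, 389) ≈ -2.6247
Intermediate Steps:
Function('r')(p, E) = Add(-5, Mul(E, p)) (Function('r')(p, E) = Add(-5, Mul(p, E)) = Add(-5, Mul(E, p)))
Mul(Add(Function('r')(Function('N')(2, 3), 53), -1931), Pow(Add(Function('u')(-65), 840), -1)) = Mul(Add(Add(-5, Mul(53, -2)), -1931), Pow(Add(-62, 840), -1)) = Mul(Add(Add(-5, -106), -1931), Pow(778, -1)) = Mul(Add(-111, -1931), Rational(1, 778)) = Mul(-2042, Rational(1, 778)) = Rational(-1021, 389)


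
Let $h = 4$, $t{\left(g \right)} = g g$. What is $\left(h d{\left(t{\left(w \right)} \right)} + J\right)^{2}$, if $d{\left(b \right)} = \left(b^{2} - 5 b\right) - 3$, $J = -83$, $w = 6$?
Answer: $19088161$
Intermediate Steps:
$t{\left(g \right)} = g^{2}$
$d{\left(b \right)} = -3 + b^{2} - 5 b$
$\left(h d{\left(t{\left(w \right)} \right)} + J\right)^{2} = \left(4 \left(-3 + \left(6^{2}\right)^{2} - 5 \cdot 6^{2}\right) - 83\right)^{2} = \left(4 \left(-3 + 36^{2} - 180\right) - 83\right)^{2} = \left(4 \left(-3 + 1296 - 180\right) - 83\right)^{2} = \left(4 \cdot 1113 - 83\right)^{2} = \left(4452 - 83\right)^{2} = 4369^{2} = 19088161$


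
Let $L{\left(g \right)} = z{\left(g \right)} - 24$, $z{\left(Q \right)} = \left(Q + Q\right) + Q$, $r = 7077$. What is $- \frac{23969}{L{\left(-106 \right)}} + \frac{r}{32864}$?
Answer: $\frac{395068775}{5619744} \approx 70.3$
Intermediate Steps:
$z{\left(Q \right)} = 3 Q$ ($z{\left(Q \right)} = 2 Q + Q = 3 Q$)
$L{\left(g \right)} = -24 + 3 g$ ($L{\left(g \right)} = 3 g - 24 = -24 + 3 g$)
$- \frac{23969}{L{\left(-106 \right)}} + \frac{r}{32864} = - \frac{23969}{-24 + 3 \left(-106\right)} + \frac{7077}{32864} = - \frac{23969}{-24 - 318} + 7077 \cdot \frac{1}{32864} = - \frac{23969}{-342} + \frac{7077}{32864} = \left(-23969\right) \left(- \frac{1}{342}\right) + \frac{7077}{32864} = \frac{23969}{342} + \frac{7077}{32864} = \frac{395068775}{5619744}$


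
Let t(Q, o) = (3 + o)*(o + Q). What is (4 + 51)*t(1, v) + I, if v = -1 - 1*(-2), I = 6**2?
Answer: 476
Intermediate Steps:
I = 36
v = 1 (v = -1 + 2 = 1)
t(Q, o) = (3 + o)*(Q + o)
(4 + 51)*t(1, v) + I = (4 + 51)*(1**2 + 3*1 + 3*1 + 1*1) + 36 = 55*(1 + 3 + 3 + 1) + 36 = 55*8 + 36 = 440 + 36 = 476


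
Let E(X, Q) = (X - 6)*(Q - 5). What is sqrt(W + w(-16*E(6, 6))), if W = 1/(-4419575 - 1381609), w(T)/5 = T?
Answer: I*sqrt(40286)/483432 ≈ 0.00041519*I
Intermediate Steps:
E(X, Q) = (-6 + X)*(-5 + Q)
w(T) = 5*T
W = -1/5801184 (W = 1/(-5801184) = -1/5801184 ≈ -1.7238e-7)
sqrt(W + w(-16*E(6, 6))) = sqrt(-1/5801184 + 5*(-16*(30 - 6*6 - 5*6 + 6*6))) = sqrt(-1/5801184 + 5*(-16*(30 - 36 - 30 + 36))) = sqrt(-1/5801184 + 5*(-16*0)) = sqrt(-1/5801184 + 5*0) = sqrt(-1/5801184 + 0) = sqrt(-1/5801184) = I*sqrt(40286)/483432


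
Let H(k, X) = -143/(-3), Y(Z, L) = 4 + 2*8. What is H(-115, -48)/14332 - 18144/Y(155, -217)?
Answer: -195029141/214980 ≈ -907.20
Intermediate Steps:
Y(Z, L) = 20 (Y(Z, L) = 4 + 16 = 20)
H(k, X) = 143/3 (H(k, X) = -143*(-⅓) = 143/3)
H(-115, -48)/14332 - 18144/Y(155, -217) = (143/3)/14332 - 18144/20 = (143/3)*(1/14332) - 18144*1/20 = 143/42996 - 4536/5 = -195029141/214980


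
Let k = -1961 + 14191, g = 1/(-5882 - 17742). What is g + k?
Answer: 288921519/23624 ≈ 12230.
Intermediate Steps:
g = -1/23624 (g = 1/(-23624) = -1/23624 ≈ -4.2330e-5)
k = 12230
g + k = -1/23624 + 12230 = 288921519/23624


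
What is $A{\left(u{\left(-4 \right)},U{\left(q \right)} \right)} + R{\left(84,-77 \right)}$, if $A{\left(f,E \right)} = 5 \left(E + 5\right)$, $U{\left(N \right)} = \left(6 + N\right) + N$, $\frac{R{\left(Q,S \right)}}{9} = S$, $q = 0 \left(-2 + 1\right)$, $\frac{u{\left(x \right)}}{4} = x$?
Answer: $-638$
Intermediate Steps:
$u{\left(x \right)} = 4 x$
$q = 0$ ($q = 0 \left(-1\right) = 0$)
$R{\left(Q,S \right)} = 9 S$
$U{\left(N \right)} = 6 + 2 N$
$A{\left(f,E \right)} = 25 + 5 E$ ($A{\left(f,E \right)} = 5 \left(5 + E\right) = 25 + 5 E$)
$A{\left(u{\left(-4 \right)},U{\left(q \right)} \right)} + R{\left(84,-77 \right)} = \left(25 + 5 \left(6 + 2 \cdot 0\right)\right) + 9 \left(-77\right) = \left(25 + 5 \left(6 + 0\right)\right) - 693 = \left(25 + 5 \cdot 6\right) - 693 = \left(25 + 30\right) - 693 = 55 - 693 = -638$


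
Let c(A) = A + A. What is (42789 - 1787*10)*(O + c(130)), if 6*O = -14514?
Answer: -53800121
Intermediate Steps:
O = -2419 (O = (1/6)*(-14514) = -2419)
c(A) = 2*A
(42789 - 1787*10)*(O + c(130)) = (42789 - 1787*10)*(-2419 + 2*130) = (42789 - 17870)*(-2419 + 260) = 24919*(-2159) = -53800121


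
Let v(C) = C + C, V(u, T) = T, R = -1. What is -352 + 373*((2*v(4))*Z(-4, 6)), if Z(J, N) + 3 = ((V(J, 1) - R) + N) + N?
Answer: 65296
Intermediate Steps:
v(C) = 2*C
Z(J, N) = -1 + 2*N (Z(J, N) = -3 + (((1 - 1*(-1)) + N) + N) = -3 + (((1 + 1) + N) + N) = -3 + ((2 + N) + N) = -3 + (2 + 2*N) = -1 + 2*N)
-352 + 373*((2*v(4))*Z(-4, 6)) = -352 + 373*((2*(2*4))*(-1 + 2*6)) = -352 + 373*((2*8)*(-1 + 12)) = -352 + 373*(16*11) = -352 + 373*176 = -352 + 65648 = 65296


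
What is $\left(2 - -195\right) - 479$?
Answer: $-282$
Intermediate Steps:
$\left(2 - -195\right) - 479 = \left(2 + 195\right) - 479 = 197 - 479 = -282$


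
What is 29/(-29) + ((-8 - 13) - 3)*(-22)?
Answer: 527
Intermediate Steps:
29/(-29) + ((-8 - 13) - 3)*(-22) = 29*(-1/29) + (-21 - 3)*(-22) = -1 - 24*(-22) = -1 + 528 = 527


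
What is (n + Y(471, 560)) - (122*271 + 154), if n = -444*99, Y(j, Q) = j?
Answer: -76701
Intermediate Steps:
n = -43956
(n + Y(471, 560)) - (122*271 + 154) = (-43956 + 471) - (122*271 + 154) = -43485 - (33062 + 154) = -43485 - 1*33216 = -43485 - 33216 = -76701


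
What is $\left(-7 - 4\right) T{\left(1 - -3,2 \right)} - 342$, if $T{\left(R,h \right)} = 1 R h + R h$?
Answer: $-518$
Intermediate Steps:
$T{\left(R,h \right)} = 2 R h$ ($T{\left(R,h \right)} = R h + R h = 2 R h$)
$\left(-7 - 4\right) T{\left(1 - -3,2 \right)} - 342 = \left(-7 - 4\right) 2 \left(1 - -3\right) 2 - 342 = - 11 \cdot 2 \left(1 + 3\right) 2 - 342 = - 11 \cdot 2 \cdot 4 \cdot 2 - 342 = \left(-11\right) 16 - 342 = -176 - 342 = -518$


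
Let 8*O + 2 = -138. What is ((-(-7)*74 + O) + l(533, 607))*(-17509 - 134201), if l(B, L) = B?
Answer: -156792285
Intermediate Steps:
O = -35/2 (O = -1/4 + (1/8)*(-138) = -1/4 - 69/4 = -35/2 ≈ -17.500)
((-(-7)*74 + O) + l(533, 607))*(-17509 - 134201) = ((-(-7)*74 - 35/2) + 533)*(-17509 - 134201) = ((-7*(-74) - 35/2) + 533)*(-151710) = ((518 - 35/2) + 533)*(-151710) = (1001/2 + 533)*(-151710) = (2067/2)*(-151710) = -156792285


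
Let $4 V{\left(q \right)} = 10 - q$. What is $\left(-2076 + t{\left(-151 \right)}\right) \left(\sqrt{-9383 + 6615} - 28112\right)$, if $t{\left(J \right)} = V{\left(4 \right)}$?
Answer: $58318344 - 8298 i \sqrt{173} \approx 5.8318 \cdot 10^{7} - 1.0914 \cdot 10^{5} i$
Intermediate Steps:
$V{\left(q \right)} = \frac{5}{2} - \frac{q}{4}$ ($V{\left(q \right)} = \frac{10 - q}{4} = \frac{5}{2} - \frac{q}{4}$)
$t{\left(J \right)} = \frac{3}{2}$ ($t{\left(J \right)} = \frac{5}{2} - 1 = \frac{3}{2}$)
$\left(-2076 + t{\left(-151 \right)}\right) \left(\sqrt{-9383 + 6615} - 28112\right) = \left(-2076 + \frac{3}{2}\right) \left(\sqrt{-9383 + 6615} - 28112\right) = - \frac{4149 \left(\sqrt{-2768} - 28112\right)}{2} = - \frac{4149 \left(4 i \sqrt{173} - 28112\right)}{2} = - \frac{4149 \left(-28112 + 4 i \sqrt{173}\right)}{2} = 58318344 - 8298 i \sqrt{173}$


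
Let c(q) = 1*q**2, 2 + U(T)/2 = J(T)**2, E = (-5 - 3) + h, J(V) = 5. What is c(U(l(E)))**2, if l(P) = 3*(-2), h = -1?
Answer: 4477456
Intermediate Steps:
E = -9 (E = (-5 - 3) - 1 = -8 - 1 = -9)
l(P) = -6
U(T) = 46 (U(T) = -4 + 2*5**2 = -4 + 2*25 = -4 + 50 = 46)
c(q) = q**2
c(U(l(E)))**2 = (46**2)**2 = 2116**2 = 4477456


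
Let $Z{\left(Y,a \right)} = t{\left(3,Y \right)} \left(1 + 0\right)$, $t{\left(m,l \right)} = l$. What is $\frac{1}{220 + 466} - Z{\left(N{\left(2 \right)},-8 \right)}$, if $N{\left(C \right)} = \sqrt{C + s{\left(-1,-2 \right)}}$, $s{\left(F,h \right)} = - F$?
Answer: $\frac{1}{686} - \sqrt{3} \approx -1.7306$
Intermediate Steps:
$N{\left(C \right)} = \sqrt{1 + C}$ ($N{\left(C \right)} = \sqrt{C - -1} = \sqrt{C + 1} = \sqrt{1 + C}$)
$Z{\left(Y,a \right)} = Y$ ($Z{\left(Y,a \right)} = Y \left(1 + 0\right) = Y 1 = Y$)
$\frac{1}{220 + 466} - Z{\left(N{\left(2 \right)},-8 \right)} = \frac{1}{220 + 466} - \sqrt{1 + 2} = \frac{1}{686} - \sqrt{3}$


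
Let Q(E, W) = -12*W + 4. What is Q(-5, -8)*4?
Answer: 400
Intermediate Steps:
Q(E, W) = 4 - 12*W
Q(-5, -8)*4 = (4 - 12*(-8))*4 = (4 + 96)*4 = 100*4 = 400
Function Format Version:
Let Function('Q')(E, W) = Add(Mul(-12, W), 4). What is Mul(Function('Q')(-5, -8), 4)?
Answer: 400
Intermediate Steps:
Function('Q')(E, W) = Add(4, Mul(-12, W))
Mul(Function('Q')(-5, -8), 4) = Mul(Add(4, Mul(-12, -8)), 4) = Mul(Add(4, 96), 4) = Mul(100, 4) = 400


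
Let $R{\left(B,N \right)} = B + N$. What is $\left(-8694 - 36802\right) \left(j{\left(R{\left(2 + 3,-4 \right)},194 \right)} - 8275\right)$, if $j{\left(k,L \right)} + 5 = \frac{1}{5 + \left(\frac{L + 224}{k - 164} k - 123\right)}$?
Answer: $\frac{1850762755402}{4913} \approx 3.7671 \cdot 10^{8}$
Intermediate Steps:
$j{\left(k,L \right)} = -5 + \frac{1}{-118 + \frac{k \left(224 + L\right)}{-164 + k}}$ ($j{\left(k,L \right)} = -5 + \frac{1}{5 + \left(\frac{L + 224}{k - 164} k - 123\right)} = -5 + \frac{1}{5 + \left(\frac{224 + L}{-164 + k} k - 123\right)} = -5 + \frac{1}{5 + \left(\frac{k \left(224 + L\right)}{-164 + k} - 123\right)} = -5 + \frac{1}{5 + \left(-123 + \frac{k \left(224 + L\right)}{-164 + k}\right)} = -5 + \frac{1}{-118 + \frac{k \left(224 + L\right)}{-164 + k}}$)
$\left(-8694 - 36802\right) \left(j{\left(R{\left(2 + 3,-4 \right)},194 \right)} - 8275\right) = \left(-8694 - 36802\right) \left(\frac{-96924 - 529 \left(\left(2 + 3\right) - 4\right) - 970 \left(\left(2 + 3\right) - 4\right)}{19352 + 106 \left(\left(2 + 3\right) - 4\right) + 194 \left(\left(2 + 3\right) - 4\right)} - 8275\right) = - 45496 \left(\frac{-96924 - 529 \left(5 - 4\right) - 970 \left(5 - 4\right)}{19352 + 106 \left(5 - 4\right) + 194 \left(5 - 4\right)} - 8275\right) = - 45496 \left(\frac{-96924 - 529 - 970 \cdot 1}{19352 + 106 \cdot 1 + 194 \cdot 1} - 8275\right) = - 45496 \left(\frac{-96924 - 529 - 970}{19352 + 106 + 194} - 8275\right) = - 45496 \left(\frac{1}{19652} \left(-98423\right) - 8275\right) = - 45496 \left(- \frac{98423}{19652} - 8275\right) = \left(-45496\right) \left(- \frac{162718723}{19652}\right) = \frac{1850762755402}{4913}$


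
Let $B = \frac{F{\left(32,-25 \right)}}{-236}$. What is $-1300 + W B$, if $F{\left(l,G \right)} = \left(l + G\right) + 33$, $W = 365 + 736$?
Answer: $- \frac{87710}{59} \approx -1486.6$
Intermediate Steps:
$W = 1101$
$F{\left(l,G \right)} = 33 + G + l$ ($F{\left(l,G \right)} = \left(G + l\right) + 33 = 33 + G + l$)
$B = - \frac{10}{59}$ ($B = \frac{33 - 25 + 32}{-236} = 40 \left(- \frac{1}{236}\right) = - \frac{10}{59} \approx -0.16949$)
$-1300 + W B = -1300 + 1101 \left(- \frac{10}{59}\right) = -1300 - \frac{11010}{59} = - \frac{87710}{59}$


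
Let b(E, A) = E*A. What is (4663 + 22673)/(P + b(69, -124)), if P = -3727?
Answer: -27336/12283 ≈ -2.2255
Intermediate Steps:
b(E, A) = A*E
(4663 + 22673)/(P + b(69, -124)) = (4663 + 22673)/(-3727 - 124*69) = 27336/(-3727 - 8556) = 27336/(-12283) = 27336*(-1/12283) = -27336/12283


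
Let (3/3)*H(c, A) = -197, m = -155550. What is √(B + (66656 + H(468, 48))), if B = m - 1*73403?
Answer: I*√162494 ≈ 403.11*I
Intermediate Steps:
H(c, A) = -197
B = -228953 (B = -155550 - 1*73403 = -155550 - 73403 = -228953)
√(B + (66656 + H(468, 48))) = √(-228953 + (66656 - 197)) = √(-228953 + 66459) = √(-162494) = I*√162494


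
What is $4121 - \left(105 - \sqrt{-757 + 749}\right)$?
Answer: $4016 + 2 i \sqrt{2} \approx 4016.0 + 2.8284 i$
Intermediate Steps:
$4121 - \left(105 - \sqrt{-757 + 749}\right) = 4121 - \left(105 - \sqrt{-8}\right) = 4121 - \left(105 - 2 i \sqrt{2}\right) = 4016 + 2 i \sqrt{2}$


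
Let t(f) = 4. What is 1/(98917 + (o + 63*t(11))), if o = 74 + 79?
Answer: 1/99322 ≈ 1.0068e-5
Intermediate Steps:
o = 153
1/(98917 + (o + 63*t(11))) = 1/(98917 + (153 + 63*4)) = 1/(98917 + (153 + 252)) = 1/(98917 + 405) = 1/99322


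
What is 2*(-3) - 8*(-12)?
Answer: 90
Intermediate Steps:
2*(-3) - 8*(-12) = -6 + 96 = 90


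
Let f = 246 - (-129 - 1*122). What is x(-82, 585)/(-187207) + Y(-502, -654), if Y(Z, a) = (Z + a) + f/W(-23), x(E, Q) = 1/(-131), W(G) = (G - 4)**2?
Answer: -20654873487830/17878081293 ≈ -1155.3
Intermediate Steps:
W(G) = (-4 + G)**2
x(E, Q) = -1/131
f = 497 (f = 246 - (-129 - 122) = 246 - 1*(-251) = 246 + 251 = 497)
Y(Z, a) = 497/729 + Z + a (Y(Z, a) = (Z + a) + 497/((-4 - 23)**2) = (Z + a) + 497/((-27)**2) = (Z + a) + 497/729 = 497/729 + Z + a)
x(-82, 585)/(-187207) + Y(-502, -654) = -1/131/(-187207) + (497/729 - 502 - 654) = -1/131*(-1/187207) - 842227/729 = 1/24524117 - 842227/729 = -20654873487830/17878081293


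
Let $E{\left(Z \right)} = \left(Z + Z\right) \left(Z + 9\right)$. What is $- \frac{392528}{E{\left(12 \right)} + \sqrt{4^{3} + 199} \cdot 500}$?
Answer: $\frac{12364632}{4093499} - \frac{12266500 \sqrt{263}}{4093499} \approx -45.576$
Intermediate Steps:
$E{\left(Z \right)} = 2 Z \left(9 + Z\right)$
$- \frac{392528}{E{\left(12 \right)} + \sqrt{4^{3} + 199} \cdot 500} = - \frac{392528}{2 \cdot 12 \left(9 + 12\right) + \sqrt{4^{3} + 199} \cdot 500} = - \frac{392528}{2 \cdot 12 \cdot 21 + \sqrt{64 + 199} \cdot 500} = - \frac{392528}{504 + \sqrt{263} \cdot 500} = - \frac{392528}{504 + 500 \sqrt{263}}$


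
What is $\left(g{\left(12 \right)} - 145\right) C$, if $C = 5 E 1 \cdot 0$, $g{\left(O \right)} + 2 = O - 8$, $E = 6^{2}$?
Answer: $0$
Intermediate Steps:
$E = 36$
$g{\left(O \right)} = -10 + O$ ($g{\left(O \right)} = -2 + \left(O - 8\right) = -2 + \left(-8 + O\right) = -10 + O$)
$C = 0$ ($C = 5 \cdot 36 \cdot 1 \cdot 0 = 180 \cdot 0 = 0$)
$\left(g{\left(12 \right)} - 145\right) C = \left(\left(-10 + 12\right) - 145\right) 0 = \left(2 - 145\right) 0 = \left(-143\right) 0 = 0$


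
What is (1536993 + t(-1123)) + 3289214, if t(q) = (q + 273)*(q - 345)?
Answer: 6074007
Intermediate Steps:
t(q) = (-345 + q)*(273 + q) (t(q) = (273 + q)*(-345 + q) = (-345 + q)*(273 + q))
(1536993 + t(-1123)) + 3289214 = (1536993 + (-94185 + (-1123)² - 72*(-1123))) + 3289214 = (1536993 + (-94185 + 1261129 + 80856)) + 3289214 = (1536993 + 1247800) + 3289214 = 2784793 + 3289214 = 6074007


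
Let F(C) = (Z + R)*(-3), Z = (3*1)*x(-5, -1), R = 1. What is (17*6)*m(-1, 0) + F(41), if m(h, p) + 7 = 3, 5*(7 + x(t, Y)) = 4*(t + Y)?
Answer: -1524/5 ≈ -304.80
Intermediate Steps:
x(t, Y) = -7 + 4*Y/5 + 4*t/5 (x(t, Y) = -7 + (4*(t + Y))/5 = -7 + (4*(Y + t))/5 = -7 + (4*Y + 4*t)/5 = -7 + (4*Y/5 + 4*t/5) = -7 + 4*Y/5 + 4*t/5)
m(h, p) = -4 (m(h, p) = -7 + 3 = -4)
Z = -177/5 (Z = (3*1)*(-7 + (⅘)*(-1) + (⅘)*(-5)) = 3*(-7 - ⅘ - 4) = 3*(-59/5) = -177/5 ≈ -35.400)
F(C) = 516/5 (F(C) = (-177/5 + 1)*(-3) = -172/5*(-3) = 516/5)
(17*6)*m(-1, 0) + F(41) = (17*6)*(-4) + 516/5 = 102*(-4) + 516/5 = -408 + 516/5 = -1524/5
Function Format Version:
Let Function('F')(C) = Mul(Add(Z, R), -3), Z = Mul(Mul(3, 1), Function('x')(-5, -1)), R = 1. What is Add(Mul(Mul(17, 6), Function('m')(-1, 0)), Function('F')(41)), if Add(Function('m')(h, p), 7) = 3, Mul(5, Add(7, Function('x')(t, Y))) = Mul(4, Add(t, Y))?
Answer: Rational(-1524, 5) ≈ -304.80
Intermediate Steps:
Function('x')(t, Y) = Add(-7, Mul(Rational(4, 5), Y), Mul(Rational(4, 5), t)) (Function('x')(t, Y) = Add(-7, Mul(Rational(1, 5), Mul(4, Add(t, Y)))) = Add(-7, Mul(Rational(1, 5), Mul(4, Add(Y, t)))) = Add(-7, Mul(Rational(1, 5), Add(Mul(4, Y), Mul(4, t)))) = Add(-7, Add(Mul(Rational(4, 5), Y), Mul(Rational(4, 5), t))) = Add(-7, Mul(Rational(4, 5), Y), Mul(Rational(4, 5), t)))
Function('m')(h, p) = -4 (Function('m')(h, p) = Add(-7, 3) = -4)
Z = Rational(-177, 5) (Z = Mul(Mul(3, 1), Add(-7, Mul(Rational(4, 5), -1), Mul(Rational(4, 5), -5))) = Mul(3, Add(-7, Rational(-4, 5), -4)) = Mul(3, Rational(-59, 5)) = Rational(-177, 5) ≈ -35.400)
Function('F')(C) = Rational(516, 5) (Function('F')(C) = Mul(Add(Rational(-177, 5), 1), -3) = Mul(Rational(-172, 5), -3) = Rational(516, 5))
Add(Mul(Mul(17, 6), Function('m')(-1, 0)), Function('F')(41)) = Add(Mul(Mul(17, 6), -4), Rational(516, 5)) = Add(Mul(102, -4), Rational(516, 5)) = Add(-408, Rational(516, 5)) = Rational(-1524, 5)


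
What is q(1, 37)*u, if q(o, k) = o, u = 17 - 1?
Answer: 16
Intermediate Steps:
u = 16
q(1, 37)*u = 1*16 = 16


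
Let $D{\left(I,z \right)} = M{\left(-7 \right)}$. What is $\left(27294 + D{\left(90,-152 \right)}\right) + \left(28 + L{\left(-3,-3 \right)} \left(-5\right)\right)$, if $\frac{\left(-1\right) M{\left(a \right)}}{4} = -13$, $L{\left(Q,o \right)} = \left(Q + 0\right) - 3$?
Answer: $27404$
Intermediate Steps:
$L{\left(Q,o \right)} = -3 + Q$ ($L{\left(Q,o \right)} = Q - 3 = -3 + Q$)
$M{\left(a \right)} = 52$ ($M{\left(a \right)} = \left(-4\right) \left(-13\right) = 52$)
$D{\left(I,z \right)} = 52$
$\left(27294 + D{\left(90,-152 \right)}\right) + \left(28 + L{\left(-3,-3 \right)} \left(-5\right)\right) = \left(27294 + 52\right) + \left(28 + \left(-3 - 3\right) \left(-5\right)\right) = 27346 + \left(28 - -30\right) = 27346 + \left(28 + 30\right) = 27346 + 58 = 27404$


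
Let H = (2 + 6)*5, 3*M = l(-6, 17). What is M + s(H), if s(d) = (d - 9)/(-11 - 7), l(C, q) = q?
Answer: 71/18 ≈ 3.9444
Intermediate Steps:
M = 17/3 (M = (1/3)*17 = 17/3 ≈ 5.6667)
H = 40 (H = 8*5 = 40)
s(d) = 1/2 - d/18 (s(d) = (-9 + d)/(-18) = (-9 + d)*(-1/18) = 1/2 - d/18)
M + s(H) = 17/3 + (1/2 - 1/18*40) = 17/3 + (1/2 - 20/9) = 17/3 - 31/18 = 71/18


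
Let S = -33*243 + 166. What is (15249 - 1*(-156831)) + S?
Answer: 164227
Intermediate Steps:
S = -7853 (S = -8019 + 166 = -7853)
(15249 - 1*(-156831)) + S = (15249 - 1*(-156831)) - 7853 = (15249 + 156831) - 7853 = 172080 - 7853 = 164227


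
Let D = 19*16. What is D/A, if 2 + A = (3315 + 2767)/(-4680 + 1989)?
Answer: -102258/1433 ≈ -71.359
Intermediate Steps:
A = -11464/2691 (A = -2 + (3315 + 2767)/(-4680 + 1989) = -2 + 6082/(-2691) = -2 + 6082*(-1/2691) = -2 - 6082/2691 = -11464/2691 ≈ -4.2601)
D = 304
D/A = 304/(-11464/2691) = 304*(-2691/11464) = -102258/1433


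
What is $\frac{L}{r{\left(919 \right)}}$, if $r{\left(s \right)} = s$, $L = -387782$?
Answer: $- \frac{387782}{919} \approx -421.96$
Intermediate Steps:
$\frac{L}{r{\left(919 \right)}} = - \frac{387782}{919}$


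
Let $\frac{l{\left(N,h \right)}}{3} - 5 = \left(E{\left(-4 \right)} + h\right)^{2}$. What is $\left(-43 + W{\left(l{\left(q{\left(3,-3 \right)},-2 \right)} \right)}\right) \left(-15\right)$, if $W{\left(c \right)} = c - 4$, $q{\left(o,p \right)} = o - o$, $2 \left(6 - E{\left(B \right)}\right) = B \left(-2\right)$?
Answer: $480$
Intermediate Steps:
$E{\left(B \right)} = 6 + B$ ($E{\left(B \right)} = 6 - \frac{B \left(-2\right)}{2} = 6 - \frac{\left(-2\right) B}{2} = 6 + B$)
$q{\left(o,p \right)} = 0$
$l{\left(N,h \right)} = 15 + 3 \left(2 + h\right)^{2}$ ($l{\left(N,h \right)} = 15 + 3 \left(\left(6 - 4\right) + h\right)^{2} = 15 + 3 \left(2 + h\right)^{2}$)
$W{\left(c \right)} = -4 + c$
$\left(-43 + W{\left(l{\left(q{\left(3,-3 \right)},-2 \right)} \right)}\right) \left(-15\right) = \left(-43 + \left(-4 + \left(15 + 3 \left(2 - 2\right)^{2}\right)\right)\right) \left(-15\right) = \left(-43 + \left(-4 + \left(15 + 3 \cdot 0^{2}\right)\right)\right) \left(-15\right) = \left(-43 + \left(-4 + \left(15 + 3 \cdot 0\right)\right)\right) \left(-15\right) = \left(-43 + \left(-4 + \left(15 + 0\right)\right)\right) \left(-15\right) = \left(-43 + \left(-4 + 15\right)\right) \left(-15\right) = \left(-43 + 11\right) \left(-15\right) = \left(-32\right) \left(-15\right) = 480$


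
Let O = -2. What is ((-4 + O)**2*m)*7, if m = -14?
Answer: -3528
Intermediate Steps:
((-4 + O)**2*m)*7 = ((-4 - 2)**2*(-14))*7 = ((-6)**2*(-14))*7 = (36*(-14))*7 = -504*7 = -3528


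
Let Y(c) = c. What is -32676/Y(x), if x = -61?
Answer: 32676/61 ≈ 535.67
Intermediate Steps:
-32676/Y(x) = -32676/(-61) = -32676*(-1/61) = 32676/61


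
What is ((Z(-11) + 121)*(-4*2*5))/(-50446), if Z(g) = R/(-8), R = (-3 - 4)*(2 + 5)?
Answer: 5085/50446 ≈ 0.10080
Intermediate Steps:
R = -49 (R = -7*7 = -49)
Z(g) = 49/8 (Z(g) = -49/(-8) = -49*(-⅛) = 49/8)
((Z(-11) + 121)*(-4*2*5))/(-50446) = ((49/8 + 121)*(-4*2*5))/(-50446) = (1017*(-8*5)/8)*(-1/50446) = ((1017/8)*(-40))*(-1/50446) = -5085*(-1/50446) = 5085/50446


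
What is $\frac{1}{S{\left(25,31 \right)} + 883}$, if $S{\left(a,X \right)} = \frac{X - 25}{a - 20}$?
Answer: $\frac{5}{4421} \approx 0.001131$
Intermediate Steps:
$S{\left(a,X \right)} = \frac{-25 + X}{-20 + a}$
$\frac{1}{S{\left(25,31 \right)} + 883} = \frac{1}{\frac{-25 + 31}{-20 + 25} + 883} = \frac{1}{\frac{1}{5} \cdot 6 + 883} = \frac{1}{\frac{6}{5} + 883} = \frac{1}{\frac{4421}{5}} = \frac{5}{4421}$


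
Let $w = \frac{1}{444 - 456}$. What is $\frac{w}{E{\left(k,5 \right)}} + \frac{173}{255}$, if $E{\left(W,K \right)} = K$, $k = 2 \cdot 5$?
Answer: $\frac{45}{68} \approx 0.66177$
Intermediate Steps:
$k = 10$
$w = - \frac{1}{12}$ ($w = \frac{1}{-12} = - \frac{1}{12} \approx -0.083333$)
$\frac{w}{E{\left(k,5 \right)}} + \frac{173}{255} = - \frac{1}{12 \cdot 5} + \frac{173}{255} = \left(- \frac{1}{12}\right) \frac{1}{5} + 173 \cdot \frac{1}{255} = - \frac{1}{60} + \frac{173}{255} = \frac{45}{68}$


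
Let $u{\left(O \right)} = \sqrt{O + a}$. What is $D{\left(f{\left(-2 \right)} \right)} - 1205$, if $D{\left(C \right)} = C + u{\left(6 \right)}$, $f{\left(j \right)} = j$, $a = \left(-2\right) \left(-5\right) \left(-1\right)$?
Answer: $-1207 + 2 i \approx -1207.0 + 2.0 i$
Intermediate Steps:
$a = -10$ ($a = 10 \left(-1\right) = -10$)
$u{\left(O \right)} = \sqrt{-10 + O}$ ($u{\left(O \right)} = \sqrt{O - 10} = \sqrt{-10 + O}$)
$D{\left(C \right)} = C + 2 i$ ($D{\left(C \right)} = C + \sqrt{-10 + 6} = C + \sqrt{-4} = C + 2 i$)
$D{\left(f{\left(-2 \right)} \right)} - 1205 = \left(-2 + 2 i\right) - 1205 = -1207 + 2 i$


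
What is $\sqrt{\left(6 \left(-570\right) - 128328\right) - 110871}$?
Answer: $i \sqrt{242619} \approx 492.56 i$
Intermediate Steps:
$\sqrt{\left(6 \left(-570\right) - 128328\right) - 110871} = \sqrt{\left(-3420 - 128328\right) + \left(-185499 + 74628\right)} = \sqrt{-131748 - 110871} = \sqrt{-242619} = i \sqrt{242619}$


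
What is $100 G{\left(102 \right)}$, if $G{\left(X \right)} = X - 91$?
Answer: $1100$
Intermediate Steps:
$G{\left(X \right)} = -91 + X$
$100 G{\left(102 \right)} = 100 \left(-91 + 102\right) = 100 \cdot 11 = 1100$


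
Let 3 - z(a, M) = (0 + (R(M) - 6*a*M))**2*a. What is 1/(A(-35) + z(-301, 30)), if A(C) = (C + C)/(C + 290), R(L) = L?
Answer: 51/45112353659239 ≈ 1.1305e-12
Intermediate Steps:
A(C) = 2*C/(290 + C) (A(C) = (2*C)/(290 + C) = 2*C/(290 + C))
z(a, M) = 3 - a*(M - 6*M*a)**2 (z(a, M) = 3 - (0 + (M - 6*a*M))**2*a = 3 - (0 + (M - 6*M*a))**2*a = 3 - (M - 6*M*a)**2*a = 3 - a*(M - 6*M*a)**2)
1/(A(-35) + z(-301, 30)) = 1/(2*(-35)/(290 - 35) + (3 - 1*(-301)*30**2*(-1 + 6*(-301))**2)) = 1/(2*(-35)/255 + (3 - 1*(-301)*900*(-1 - 1806)**2)) = 1/(2*(-35)*(1/255) + (3 - 1*(-301)*900*(-1807)**2)) = 1/(-14/51 + (3 - 1*(-301)*900*3265249)) = 1/(-14/51 + (3 + 884555954100)) = 1/(-14/51 + 884555954103) = 1/(45112353659239/51) = 51/45112353659239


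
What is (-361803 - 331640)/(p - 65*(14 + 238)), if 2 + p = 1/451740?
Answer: 313255940820/7400404679 ≈ 42.330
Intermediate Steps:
p = -903479/451740 (p = -2 + 1/451740 = -903479/451740 ≈ -2.0000)
(-361803 - 331640)/(p - 65*(14 + 238)) = (-361803 - 331640)/(-903479/451740 - 65*(14 + 238)) = -693443/(-903479/451740 - 65*252) = -693443/(-903479/451740 - 16380) = -693443/(-7400404679/451740) = -693443*(-451740/7400404679) = 313255940820/7400404679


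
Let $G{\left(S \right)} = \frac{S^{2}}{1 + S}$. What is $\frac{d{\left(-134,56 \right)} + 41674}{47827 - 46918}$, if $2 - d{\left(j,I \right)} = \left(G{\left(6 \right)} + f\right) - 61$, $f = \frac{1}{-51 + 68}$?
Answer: $\frac{4966084}{108171} \approx 45.91$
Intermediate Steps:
$f = \frac{1}{17} \approx 0.058824$
$G{\left(S \right)} = \frac{S^{2}}{1 + S}$
$d{\left(j,I \right)} = \frac{6878}{119}$ ($d{\left(j,I \right)} = 2 - \left(\left(\frac{6^{2}}{1 + 6} + \frac{1}{17}\right) - 61\right) = 2 - \left(\left(\frac{36}{7} + \frac{1}{17}\right) - 61\right) = 2 - \left(\frac{619}{119} - 61\right) = 2 - - \frac{6640}{119} = 2 + \frac{6640}{119} = \frac{6878}{119}$)
$\frac{d{\left(-134,56 \right)} + 41674}{47827 - 46918} = \frac{\frac{6878}{119} + 41674}{47827 - 46918} = \frac{4966084}{119 \cdot 909} = \frac{4966084}{119} \cdot \frac{1}{909} = \frac{4966084}{108171}$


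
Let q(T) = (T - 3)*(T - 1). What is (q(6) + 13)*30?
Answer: 840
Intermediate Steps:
q(T) = (-1 + T)*(-3 + T) (q(T) = (-3 + T)*(-1 + T) = (-1 + T)*(-3 + T))
(q(6) + 13)*30 = ((3 + 6**2 - 4*6) + 13)*30 = ((3 + 36 - 24) + 13)*30 = (15 + 13)*30 = 28*30 = 840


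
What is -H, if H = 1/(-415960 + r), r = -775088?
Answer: 1/1191048 ≈ 8.3960e-7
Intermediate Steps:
H = -1/1191048 (H = 1/(-415960 - 775088) = 1/(-1191048) = -1/1191048 ≈ -8.3960e-7)
-H = -1*(-1/1191048) = 1/1191048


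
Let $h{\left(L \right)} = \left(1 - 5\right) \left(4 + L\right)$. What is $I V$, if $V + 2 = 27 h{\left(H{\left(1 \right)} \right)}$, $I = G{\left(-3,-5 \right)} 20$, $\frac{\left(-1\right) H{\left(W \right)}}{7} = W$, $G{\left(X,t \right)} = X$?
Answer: $-19320$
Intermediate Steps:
$H{\left(W \right)} = - 7 W$
$h{\left(L \right)} = -16 - 4 L$ ($h{\left(L \right)} = - 4 \left(4 + L\right) = -16 - 4 L$)
$I = -60$ ($I = \left(-3\right) 20 = -60$)
$V = 322$ ($V = -2 + 27 \left(-16 - 4 \left(\left(-7\right) 1\right)\right) = -2 + 27 \left(-16 - -28\right) = -2 + 27 \left(-16 + 28\right) = -2 + 27 \cdot 12 = -2 + 324 = 322$)
$I V = \left(-60\right) 322 = -19320$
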